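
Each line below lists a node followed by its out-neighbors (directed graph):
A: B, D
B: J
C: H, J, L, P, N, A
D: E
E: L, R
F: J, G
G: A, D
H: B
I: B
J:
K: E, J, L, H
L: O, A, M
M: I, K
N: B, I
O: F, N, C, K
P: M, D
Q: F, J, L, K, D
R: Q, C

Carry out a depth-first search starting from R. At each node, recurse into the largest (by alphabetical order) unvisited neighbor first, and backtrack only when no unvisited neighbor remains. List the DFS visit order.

Visit R
R → Q
Q → L
L → O
O → N
N → I
I → B
B → J
O → K
K → H
K → E
O → F
F → G
G → D
G → A
O → C
C → P
P → M

R → Q → L → O → N → I → B → J → K → H → E → F → G → D → A → C → P → M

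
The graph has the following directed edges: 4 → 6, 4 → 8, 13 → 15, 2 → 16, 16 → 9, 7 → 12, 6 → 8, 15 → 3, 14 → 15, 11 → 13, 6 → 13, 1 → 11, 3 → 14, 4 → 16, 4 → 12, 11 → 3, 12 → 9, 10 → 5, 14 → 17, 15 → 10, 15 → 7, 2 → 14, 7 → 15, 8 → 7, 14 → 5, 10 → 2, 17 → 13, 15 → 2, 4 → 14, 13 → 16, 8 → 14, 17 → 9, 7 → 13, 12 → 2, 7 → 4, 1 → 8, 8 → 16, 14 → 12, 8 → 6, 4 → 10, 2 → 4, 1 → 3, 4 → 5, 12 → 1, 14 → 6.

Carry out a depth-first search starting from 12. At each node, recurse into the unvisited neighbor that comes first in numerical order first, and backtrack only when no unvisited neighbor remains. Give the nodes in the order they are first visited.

Visit 12
12 → 1
1 → 3
3 → 14
14 → 5
14 → 6
6 → 8
8 → 7
7 → 4
4 → 10
10 → 2
2 → 16
16 → 9
7 → 13
13 → 15
14 → 17
1 → 11

12 → 1 → 3 → 14 → 5 → 6 → 8 → 7 → 4 → 10 → 2 → 16 → 9 → 13 → 15 → 17 → 11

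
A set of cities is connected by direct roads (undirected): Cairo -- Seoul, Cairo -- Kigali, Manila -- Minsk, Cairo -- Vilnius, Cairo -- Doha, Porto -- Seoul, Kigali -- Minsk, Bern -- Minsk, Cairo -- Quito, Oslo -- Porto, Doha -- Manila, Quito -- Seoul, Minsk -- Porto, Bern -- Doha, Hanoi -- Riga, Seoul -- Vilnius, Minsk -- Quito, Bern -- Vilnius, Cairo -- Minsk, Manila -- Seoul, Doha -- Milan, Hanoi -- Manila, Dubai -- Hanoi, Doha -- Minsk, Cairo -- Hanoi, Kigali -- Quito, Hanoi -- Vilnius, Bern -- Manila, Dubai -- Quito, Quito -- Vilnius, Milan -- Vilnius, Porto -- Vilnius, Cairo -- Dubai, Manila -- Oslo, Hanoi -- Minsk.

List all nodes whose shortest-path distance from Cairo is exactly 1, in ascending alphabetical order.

Level 0: Cairo
Level 1: Doha, Dubai, Hanoi, Kigali, Minsk, Quito, Seoul, Vilnius
Level 2: Bern, Manila, Milan, Porto, Riga
Level 3: Oslo

Doha, Dubai, Hanoi, Kigali, Minsk, Quito, Seoul, Vilnius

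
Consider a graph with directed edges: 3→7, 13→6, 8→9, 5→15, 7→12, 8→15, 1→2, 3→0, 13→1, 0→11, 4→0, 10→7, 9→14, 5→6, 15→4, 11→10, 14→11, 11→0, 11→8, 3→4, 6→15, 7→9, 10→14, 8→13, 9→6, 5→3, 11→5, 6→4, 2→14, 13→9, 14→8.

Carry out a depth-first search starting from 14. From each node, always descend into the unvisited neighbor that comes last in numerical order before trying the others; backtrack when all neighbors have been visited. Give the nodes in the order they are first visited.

14 -> 11 -> 10 -> 7 -> 12 -> 9 -> 6 -> 15 -> 4 -> 0 -> 8 -> 13 -> 1 -> 2 -> 5 -> 3

Visit 14
14 → 11
11 → 10
10 → 7
7 → 12
7 → 9
9 → 6
6 → 15
15 → 4
4 → 0
11 → 8
8 → 13
13 → 1
1 → 2
11 → 5
5 → 3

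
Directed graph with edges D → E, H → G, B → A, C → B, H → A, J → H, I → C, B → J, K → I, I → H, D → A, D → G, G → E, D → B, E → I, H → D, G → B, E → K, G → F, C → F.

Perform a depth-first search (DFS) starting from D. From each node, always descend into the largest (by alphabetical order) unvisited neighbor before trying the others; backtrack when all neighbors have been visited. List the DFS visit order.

Visit D
D → G
G → F
G → E
E → K
K → I
I → H
H → A
I → C
C → B
B → J

D → G → F → E → K → I → H → A → C → B → J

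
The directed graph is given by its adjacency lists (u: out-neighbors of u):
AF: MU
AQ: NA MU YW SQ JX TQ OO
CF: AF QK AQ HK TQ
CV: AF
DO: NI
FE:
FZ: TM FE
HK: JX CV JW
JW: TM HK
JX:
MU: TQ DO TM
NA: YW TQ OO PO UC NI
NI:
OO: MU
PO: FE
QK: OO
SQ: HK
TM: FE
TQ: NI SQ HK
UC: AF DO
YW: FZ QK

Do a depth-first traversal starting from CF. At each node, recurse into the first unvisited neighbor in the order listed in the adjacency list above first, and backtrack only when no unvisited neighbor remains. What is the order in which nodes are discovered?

CF, AF, MU, TQ, NI, SQ, HK, JX, CV, JW, TM, FE, DO, QK, OO, AQ, NA, YW, FZ, PO, UC

Visit CF
CF → AF
AF → MU
MU → TQ
TQ → NI
TQ → SQ
SQ → HK
HK → JX
HK → CV
HK → JW
JW → TM
TM → FE
MU → DO
CF → QK
QK → OO
CF → AQ
AQ → NA
NA → YW
YW → FZ
NA → PO
NA → UC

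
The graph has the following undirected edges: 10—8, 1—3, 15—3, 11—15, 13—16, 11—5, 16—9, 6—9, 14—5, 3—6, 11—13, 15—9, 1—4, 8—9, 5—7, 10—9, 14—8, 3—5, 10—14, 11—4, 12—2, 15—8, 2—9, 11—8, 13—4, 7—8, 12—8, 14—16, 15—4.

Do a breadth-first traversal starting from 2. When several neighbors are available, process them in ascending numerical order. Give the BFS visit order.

Visit 2; enqueue 9, 12 → queue [9, 12]
Visit 9; enqueue 6, 8, 10, 15, 16 → queue [12, 6, 8, 10, 15, 16]
Visit 12 → queue [6, 8, 10, 15, 16]
Visit 6; enqueue 3 → queue [8, 10, 15, 16, 3]
Visit 8; enqueue 7, 11, 14 → queue [10, 15, 16, 3, 7, 11, 14]
Visit 10 → queue [15, 16, 3, 7, 11, 14]
Visit 15; enqueue 4 → queue [16, 3, 7, 11, 14, 4]
Visit 16; enqueue 13 → queue [3, 7, 11, 14, 4, 13]
Visit 3; enqueue 1, 5 → queue [7, 11, 14, 4, 13, 1, 5]
Visit 7 → queue [11, 14, 4, 13, 1, 5]
Visit 11 → queue [14, 4, 13, 1, 5]
Visit 14 → queue [4, 13, 1, 5]
Visit 4 → queue [13, 1, 5]
Visit 13 → queue [1, 5]
Visit 1 → queue [5]
Visit 5 → queue []

2 9 12 6 8 10 15 16 3 7 11 14 4 13 1 5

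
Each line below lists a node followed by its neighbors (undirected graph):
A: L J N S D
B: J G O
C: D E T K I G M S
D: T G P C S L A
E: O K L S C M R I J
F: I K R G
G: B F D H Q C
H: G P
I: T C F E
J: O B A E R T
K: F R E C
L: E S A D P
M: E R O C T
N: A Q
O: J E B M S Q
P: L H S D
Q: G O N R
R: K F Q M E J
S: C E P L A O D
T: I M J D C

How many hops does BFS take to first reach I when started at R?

Level 0: R
Level 1: E, F, J, K, M, Q
Level 2: A, B, C, G, I, L, N, O, S, T
Level 3: D, H, P
I first appears at level 2.

2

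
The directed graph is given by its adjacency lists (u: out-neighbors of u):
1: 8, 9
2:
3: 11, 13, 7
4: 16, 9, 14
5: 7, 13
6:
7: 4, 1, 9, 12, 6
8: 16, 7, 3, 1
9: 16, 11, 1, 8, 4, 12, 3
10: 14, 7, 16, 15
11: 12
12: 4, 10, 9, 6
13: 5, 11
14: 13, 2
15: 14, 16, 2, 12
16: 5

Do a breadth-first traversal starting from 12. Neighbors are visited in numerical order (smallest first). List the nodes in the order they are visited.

12, 4, 6, 9, 10, 14, 16, 1, 3, 8, 11, 7, 15, 2, 13, 5

Visit 12; enqueue 4, 6, 9, 10 → queue [4, 6, 9, 10]
Visit 4; enqueue 14, 16 → queue [6, 9, 10, 14, 16]
Visit 6 → queue [9, 10, 14, 16]
Visit 9; enqueue 1, 3, 8, 11 → queue [10, 14, 16, 1, 3, 8, 11]
Visit 10; enqueue 7, 15 → queue [14, 16, 1, 3, 8, 11, 7, 15]
Visit 14; enqueue 2, 13 → queue [16, 1, 3, 8, 11, 7, 15, 2, 13]
Visit 16; enqueue 5 → queue [1, 3, 8, 11, 7, 15, 2, 13, 5]
Visit 1 → queue [3, 8, 11, 7, 15, 2, 13, 5]
Visit 3 → queue [8, 11, 7, 15, 2, 13, 5]
Visit 8 → queue [11, 7, 15, 2, 13, 5]
Visit 11 → queue [7, 15, 2, 13, 5]
Visit 7 → queue [15, 2, 13, 5]
Visit 15 → queue [2, 13, 5]
Visit 2 → queue [13, 5]
Visit 13 → queue [5]
Visit 5 → queue []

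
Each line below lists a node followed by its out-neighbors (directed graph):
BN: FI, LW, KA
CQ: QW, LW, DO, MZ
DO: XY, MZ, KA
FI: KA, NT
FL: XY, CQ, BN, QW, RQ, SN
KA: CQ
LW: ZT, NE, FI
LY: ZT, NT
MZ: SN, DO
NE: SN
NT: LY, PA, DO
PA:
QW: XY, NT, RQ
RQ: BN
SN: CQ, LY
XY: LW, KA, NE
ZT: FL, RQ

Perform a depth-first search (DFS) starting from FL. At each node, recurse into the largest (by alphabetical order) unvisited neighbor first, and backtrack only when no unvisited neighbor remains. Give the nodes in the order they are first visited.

Visit FL
FL → XY
XY → NE
NE → SN
SN → LY
LY → ZT
ZT → RQ
RQ → BN
BN → LW
LW → FI
FI → NT
NT → PA
NT → DO
DO → MZ
DO → KA
KA → CQ
CQ → QW

FL -> XY -> NE -> SN -> LY -> ZT -> RQ -> BN -> LW -> FI -> NT -> PA -> DO -> MZ -> KA -> CQ -> QW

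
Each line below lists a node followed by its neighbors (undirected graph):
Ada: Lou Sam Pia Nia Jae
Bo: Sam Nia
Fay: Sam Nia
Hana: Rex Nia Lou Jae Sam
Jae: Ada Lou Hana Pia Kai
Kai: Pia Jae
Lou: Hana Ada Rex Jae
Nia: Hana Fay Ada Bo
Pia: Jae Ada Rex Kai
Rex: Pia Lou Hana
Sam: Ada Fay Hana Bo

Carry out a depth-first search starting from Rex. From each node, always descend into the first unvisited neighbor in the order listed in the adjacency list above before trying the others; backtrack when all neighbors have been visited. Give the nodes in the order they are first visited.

Rex Pia Jae Ada Lou Hana Nia Fay Sam Bo Kai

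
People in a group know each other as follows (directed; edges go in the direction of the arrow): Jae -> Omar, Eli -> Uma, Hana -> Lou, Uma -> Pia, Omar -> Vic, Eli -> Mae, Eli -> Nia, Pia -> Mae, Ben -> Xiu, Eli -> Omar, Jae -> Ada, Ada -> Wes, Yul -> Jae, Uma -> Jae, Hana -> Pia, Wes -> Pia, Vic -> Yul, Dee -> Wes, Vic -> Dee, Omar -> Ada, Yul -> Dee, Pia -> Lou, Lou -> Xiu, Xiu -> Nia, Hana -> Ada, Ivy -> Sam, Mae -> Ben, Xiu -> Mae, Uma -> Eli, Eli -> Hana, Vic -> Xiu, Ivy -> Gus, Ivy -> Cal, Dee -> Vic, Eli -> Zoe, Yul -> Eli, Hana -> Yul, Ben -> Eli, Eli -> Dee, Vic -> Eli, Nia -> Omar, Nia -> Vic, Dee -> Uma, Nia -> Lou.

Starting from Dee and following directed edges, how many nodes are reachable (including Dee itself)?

17

BFS from Dee visits: Dee, Wes, Vic, Uma, Pia, Yul, Xiu, Eli, Jae, Mae, Lou, Nia, Zoe, Omar, Hana, Ada, Ben
Reachable nodes: 17 of 21 total.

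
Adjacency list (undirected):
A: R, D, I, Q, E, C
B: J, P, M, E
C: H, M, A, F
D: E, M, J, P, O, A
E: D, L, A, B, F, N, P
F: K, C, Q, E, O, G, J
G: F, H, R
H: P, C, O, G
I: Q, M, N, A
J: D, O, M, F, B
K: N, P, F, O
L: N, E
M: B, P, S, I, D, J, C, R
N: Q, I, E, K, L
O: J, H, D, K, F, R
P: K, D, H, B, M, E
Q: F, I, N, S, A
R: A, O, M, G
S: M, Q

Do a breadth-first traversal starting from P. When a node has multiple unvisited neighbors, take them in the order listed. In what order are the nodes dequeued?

P, K, D, H, B, M, E, N, F, O, J, A, C, G, S, I, R, L, Q

Visit P; enqueue K, D, H, B, M, E → queue [K, D, H, B, M, E]
Visit K; enqueue N, F, O → queue [D, H, B, M, E, N, F, O]
Visit D; enqueue J, A → queue [H, B, M, E, N, F, O, J, A]
Visit H; enqueue C, G → queue [B, M, E, N, F, O, J, A, C, G]
Visit B → queue [M, E, N, F, O, J, A, C, G]
Visit M; enqueue S, I, R → queue [E, N, F, O, J, A, C, G, S, I, R]
Visit E; enqueue L → queue [N, F, O, J, A, C, G, S, I, R, L]
Visit N; enqueue Q → queue [F, O, J, A, C, G, S, I, R, L, Q]
Visit F → queue [O, J, A, C, G, S, I, R, L, Q]
Visit O → queue [J, A, C, G, S, I, R, L, Q]
Visit J → queue [A, C, G, S, I, R, L, Q]
Visit A → queue [C, G, S, I, R, L, Q]
Visit C → queue [G, S, I, R, L, Q]
Visit G → queue [S, I, R, L, Q]
Visit S → queue [I, R, L, Q]
Visit I → queue [R, L, Q]
Visit R → queue [L, Q]
Visit L → queue [Q]
Visit Q → queue []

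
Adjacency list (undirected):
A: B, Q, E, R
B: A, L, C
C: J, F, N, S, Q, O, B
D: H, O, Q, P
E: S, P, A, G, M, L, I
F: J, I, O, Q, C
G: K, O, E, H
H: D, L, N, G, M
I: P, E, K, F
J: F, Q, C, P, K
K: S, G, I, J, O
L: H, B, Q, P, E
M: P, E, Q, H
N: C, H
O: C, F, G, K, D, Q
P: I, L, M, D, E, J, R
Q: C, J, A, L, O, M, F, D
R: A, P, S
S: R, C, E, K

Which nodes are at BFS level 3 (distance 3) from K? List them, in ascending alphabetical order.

A, B, L, M, N

Level 0: K
Level 1: G, I, J, O, S
Level 2: C, D, E, F, H, P, Q, R
Level 3: A, B, L, M, N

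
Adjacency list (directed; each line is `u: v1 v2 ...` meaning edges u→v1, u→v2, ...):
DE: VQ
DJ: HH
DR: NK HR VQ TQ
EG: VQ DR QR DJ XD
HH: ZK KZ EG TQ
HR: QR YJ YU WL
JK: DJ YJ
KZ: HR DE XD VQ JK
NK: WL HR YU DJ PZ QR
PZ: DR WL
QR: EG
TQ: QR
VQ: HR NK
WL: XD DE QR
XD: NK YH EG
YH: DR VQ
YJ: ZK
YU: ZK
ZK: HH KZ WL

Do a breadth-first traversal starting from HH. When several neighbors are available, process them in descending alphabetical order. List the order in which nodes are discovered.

Visit HH; enqueue ZK, TQ, KZ, EG → queue [ZK, TQ, KZ, EG]
Visit ZK; enqueue WL → queue [TQ, KZ, EG, WL]
Visit TQ; enqueue QR → queue [KZ, EG, WL, QR]
Visit KZ; enqueue XD, VQ, JK, HR, DE → queue [EG, WL, QR, XD, VQ, JK, HR, DE]
Visit EG; enqueue DR, DJ → queue [WL, QR, XD, VQ, JK, HR, DE, DR, DJ]
Visit WL → queue [QR, XD, VQ, JK, HR, DE, DR, DJ]
Visit QR → queue [XD, VQ, JK, HR, DE, DR, DJ]
Visit XD; enqueue YH, NK → queue [VQ, JK, HR, DE, DR, DJ, YH, NK]
Visit VQ → queue [JK, HR, DE, DR, DJ, YH, NK]
Visit JK; enqueue YJ → queue [HR, DE, DR, DJ, YH, NK, YJ]
Visit HR; enqueue YU → queue [DE, DR, DJ, YH, NK, YJ, YU]
Visit DE → queue [DR, DJ, YH, NK, YJ, YU]
Visit DR → queue [DJ, YH, NK, YJ, YU]
Visit DJ → queue [YH, NK, YJ, YU]
Visit YH → queue [NK, YJ, YU]
Visit NK; enqueue PZ → queue [YJ, YU, PZ]
Visit YJ → queue [YU, PZ]
Visit YU → queue [PZ]
Visit PZ → queue []

HH, ZK, TQ, KZ, EG, WL, QR, XD, VQ, JK, HR, DE, DR, DJ, YH, NK, YJ, YU, PZ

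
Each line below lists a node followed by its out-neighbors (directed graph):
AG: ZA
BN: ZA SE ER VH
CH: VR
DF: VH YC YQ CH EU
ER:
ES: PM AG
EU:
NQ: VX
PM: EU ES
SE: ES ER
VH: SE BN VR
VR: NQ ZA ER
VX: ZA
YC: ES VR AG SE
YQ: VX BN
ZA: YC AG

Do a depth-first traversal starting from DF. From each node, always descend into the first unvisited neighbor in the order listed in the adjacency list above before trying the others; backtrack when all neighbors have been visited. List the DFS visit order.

Visit DF
DF → VH
VH → SE
SE → ES
ES → PM
PM → EU
ES → AG
AG → ZA
ZA → YC
YC → VR
VR → NQ
NQ → VX
VR → ER
VH → BN
DF → YQ
DF → CH

DF → VH → SE → ES → PM → EU → AG → ZA → YC → VR → NQ → VX → ER → BN → YQ → CH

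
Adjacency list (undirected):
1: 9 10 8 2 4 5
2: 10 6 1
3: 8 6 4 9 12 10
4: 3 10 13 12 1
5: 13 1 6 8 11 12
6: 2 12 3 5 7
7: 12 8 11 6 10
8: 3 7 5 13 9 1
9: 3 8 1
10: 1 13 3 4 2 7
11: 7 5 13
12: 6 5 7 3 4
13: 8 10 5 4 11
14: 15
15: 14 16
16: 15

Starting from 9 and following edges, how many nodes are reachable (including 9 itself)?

13

BFS from 9 visits: 9, 3, 8, 1, 6, 4, 12, 10, 7, 5, 13, 2, 11
Reachable nodes: 13 of 16 total.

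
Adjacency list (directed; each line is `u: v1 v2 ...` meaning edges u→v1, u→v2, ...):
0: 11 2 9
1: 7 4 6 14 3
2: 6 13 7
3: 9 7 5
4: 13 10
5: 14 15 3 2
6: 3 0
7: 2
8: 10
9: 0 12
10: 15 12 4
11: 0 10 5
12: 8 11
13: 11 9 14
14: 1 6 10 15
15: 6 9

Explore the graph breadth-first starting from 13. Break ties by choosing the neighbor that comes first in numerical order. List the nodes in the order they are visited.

Visit 13; enqueue 9, 11, 14 → queue [9, 11, 14]
Visit 9; enqueue 0, 12 → queue [11, 14, 0, 12]
Visit 11; enqueue 5, 10 → queue [14, 0, 12, 5, 10]
Visit 14; enqueue 1, 6, 15 → queue [0, 12, 5, 10, 1, 6, 15]
Visit 0; enqueue 2 → queue [12, 5, 10, 1, 6, 15, 2]
Visit 12; enqueue 8 → queue [5, 10, 1, 6, 15, 2, 8]
Visit 5; enqueue 3 → queue [10, 1, 6, 15, 2, 8, 3]
Visit 10; enqueue 4 → queue [1, 6, 15, 2, 8, 3, 4]
Visit 1; enqueue 7 → queue [6, 15, 2, 8, 3, 4, 7]
Visit 6 → queue [15, 2, 8, 3, 4, 7]
Visit 15 → queue [2, 8, 3, 4, 7]
Visit 2 → queue [8, 3, 4, 7]
Visit 8 → queue [3, 4, 7]
Visit 3 → queue [4, 7]
Visit 4 → queue [7]
Visit 7 → queue []

13 9 11 14 0 12 5 10 1 6 15 2 8 3 4 7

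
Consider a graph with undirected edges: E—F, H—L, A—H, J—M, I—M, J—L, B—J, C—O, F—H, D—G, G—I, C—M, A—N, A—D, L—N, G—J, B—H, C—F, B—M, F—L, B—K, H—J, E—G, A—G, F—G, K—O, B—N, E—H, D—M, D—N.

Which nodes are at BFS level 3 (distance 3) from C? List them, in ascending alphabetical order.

A, N

Level 0: C
Level 1: F, M, O
Level 2: B, D, E, G, H, I, J, K, L
Level 3: A, N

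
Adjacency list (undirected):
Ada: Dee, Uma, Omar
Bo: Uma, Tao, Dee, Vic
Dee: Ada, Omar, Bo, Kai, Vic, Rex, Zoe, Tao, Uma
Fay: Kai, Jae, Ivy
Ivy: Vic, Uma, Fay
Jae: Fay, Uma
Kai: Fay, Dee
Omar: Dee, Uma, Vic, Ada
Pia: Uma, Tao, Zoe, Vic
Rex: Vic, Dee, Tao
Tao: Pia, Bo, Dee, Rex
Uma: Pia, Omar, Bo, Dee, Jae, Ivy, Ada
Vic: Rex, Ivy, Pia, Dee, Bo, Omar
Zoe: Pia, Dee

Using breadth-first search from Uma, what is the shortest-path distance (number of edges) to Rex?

Level 0: Uma
Level 1: Ada, Bo, Dee, Ivy, Jae, Omar, Pia
Level 2: Fay, Kai, Rex, Tao, Vic, Zoe
Rex first appears at level 2.

2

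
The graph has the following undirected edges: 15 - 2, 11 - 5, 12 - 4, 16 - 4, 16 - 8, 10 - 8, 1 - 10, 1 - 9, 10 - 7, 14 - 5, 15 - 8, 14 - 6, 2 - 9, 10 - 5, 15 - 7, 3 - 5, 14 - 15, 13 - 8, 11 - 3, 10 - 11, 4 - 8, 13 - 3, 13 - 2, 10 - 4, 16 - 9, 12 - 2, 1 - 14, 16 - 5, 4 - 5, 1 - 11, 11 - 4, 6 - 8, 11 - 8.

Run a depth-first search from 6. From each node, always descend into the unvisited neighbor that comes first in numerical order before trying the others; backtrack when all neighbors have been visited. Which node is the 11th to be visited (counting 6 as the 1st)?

13

Visit 6
6 → 8
8 → 4
4 → 5
5 → 3
3 → 11
11 → 1
1 → 9
9 → 2
2 → 12
2 → 13
2 → 15
15 → 7
7 → 10
15 → 14
9 → 16

Visit order: 6, 8, 4, 5, 3, 11, 1, 9, 2, 12, 13, 15, 7, 10, 14, 16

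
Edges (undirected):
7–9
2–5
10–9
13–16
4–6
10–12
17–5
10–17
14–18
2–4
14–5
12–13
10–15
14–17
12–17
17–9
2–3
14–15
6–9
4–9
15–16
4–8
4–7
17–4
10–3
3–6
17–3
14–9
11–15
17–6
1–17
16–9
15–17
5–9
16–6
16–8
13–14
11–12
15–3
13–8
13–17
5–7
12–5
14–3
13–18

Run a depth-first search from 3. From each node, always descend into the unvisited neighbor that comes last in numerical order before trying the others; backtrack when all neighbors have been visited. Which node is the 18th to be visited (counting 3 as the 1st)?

Visit 3
3 → 17
17 → 15
15 → 16
16 → 13
13 → 18
18 → 14
14 → 9
9 → 10
10 → 12
12 → 11
12 → 5
5 → 7
7 → 4
4 → 8
4 → 6
4 → 2
17 → 1

Visit order: 3, 17, 15, 16, 13, 18, 14, 9, 10, 12, 11, 5, 7, 4, 8, 6, 2, 1

1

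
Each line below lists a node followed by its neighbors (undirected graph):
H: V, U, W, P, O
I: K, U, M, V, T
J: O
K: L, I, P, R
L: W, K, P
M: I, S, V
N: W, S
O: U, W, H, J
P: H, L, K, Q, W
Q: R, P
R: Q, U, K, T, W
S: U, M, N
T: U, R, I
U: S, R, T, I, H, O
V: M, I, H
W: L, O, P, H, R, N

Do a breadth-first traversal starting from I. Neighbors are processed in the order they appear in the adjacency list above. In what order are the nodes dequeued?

I, K, U, M, V, T, L, P, R, S, H, O, W, Q, N, J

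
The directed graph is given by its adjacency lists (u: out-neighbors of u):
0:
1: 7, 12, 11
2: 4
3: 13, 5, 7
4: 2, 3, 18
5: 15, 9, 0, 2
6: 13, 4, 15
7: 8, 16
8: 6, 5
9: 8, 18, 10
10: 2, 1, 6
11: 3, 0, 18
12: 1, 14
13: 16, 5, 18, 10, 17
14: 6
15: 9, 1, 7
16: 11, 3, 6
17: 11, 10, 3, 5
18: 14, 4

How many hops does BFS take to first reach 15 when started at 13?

2

Level 0: 13
Level 1: 5, 10, 16, 17, 18
Level 2: 0, 1, 2, 3, 4, 6, 9, 11, 14, 15
Level 3: 7, 8, 12
15 first appears at level 2.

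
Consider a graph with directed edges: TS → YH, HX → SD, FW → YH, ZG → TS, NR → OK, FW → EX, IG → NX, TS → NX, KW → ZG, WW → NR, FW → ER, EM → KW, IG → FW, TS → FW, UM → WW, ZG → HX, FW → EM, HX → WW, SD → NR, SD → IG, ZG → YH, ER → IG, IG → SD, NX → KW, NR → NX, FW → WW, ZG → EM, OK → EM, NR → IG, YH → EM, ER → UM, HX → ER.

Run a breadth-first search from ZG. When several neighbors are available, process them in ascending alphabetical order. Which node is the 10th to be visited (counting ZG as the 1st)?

Visit ZG; enqueue EM, HX, TS, YH → queue [EM, HX, TS, YH]
Visit EM; enqueue KW → queue [HX, TS, YH, KW]
Visit HX; enqueue ER, SD, WW → queue [TS, YH, KW, ER, SD, WW]
Visit TS; enqueue FW, NX → queue [YH, KW, ER, SD, WW, FW, NX]
Visit YH → queue [KW, ER, SD, WW, FW, NX]
Visit KW → queue [ER, SD, WW, FW, NX]
Visit ER; enqueue IG, UM → queue [SD, WW, FW, NX, IG, UM]
Visit SD; enqueue NR → queue [WW, FW, NX, IG, UM, NR]
Visit WW → queue [FW, NX, IG, UM, NR]
Visit FW; enqueue EX → queue [NX, IG, UM, NR, EX]
Visit NX → queue [IG, UM, NR, EX]
Visit IG → queue [UM, NR, EX]
Visit UM → queue [NR, EX]
Visit NR; enqueue OK → queue [EX, OK]
Visit EX → queue [OK]
Visit OK → queue []

Visit order: ZG, EM, HX, TS, YH, KW, ER, SD, WW, FW, NX, IG, UM, NR, EX, OK

FW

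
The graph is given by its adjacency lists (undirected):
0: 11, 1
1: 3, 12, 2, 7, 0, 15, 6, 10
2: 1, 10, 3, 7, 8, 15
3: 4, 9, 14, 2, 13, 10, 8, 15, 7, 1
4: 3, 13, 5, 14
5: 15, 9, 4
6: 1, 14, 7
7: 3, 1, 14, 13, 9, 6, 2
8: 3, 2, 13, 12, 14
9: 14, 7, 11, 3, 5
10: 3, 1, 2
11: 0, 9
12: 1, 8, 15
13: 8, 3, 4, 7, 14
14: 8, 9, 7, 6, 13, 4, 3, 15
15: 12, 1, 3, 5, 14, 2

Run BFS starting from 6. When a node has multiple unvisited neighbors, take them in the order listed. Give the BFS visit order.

Visit 6; enqueue 1, 14, 7 → queue [1, 14, 7]
Visit 1; enqueue 3, 12, 2, 0, 15, 10 → queue [14, 7, 3, 12, 2, 0, 15, 10]
Visit 14; enqueue 8, 9, 13, 4 → queue [7, 3, 12, 2, 0, 15, 10, 8, 9, 13, 4]
Visit 7 → queue [3, 12, 2, 0, 15, 10, 8, 9, 13, 4]
Visit 3 → queue [12, 2, 0, 15, 10, 8, 9, 13, 4]
Visit 12 → queue [2, 0, 15, 10, 8, 9, 13, 4]
Visit 2 → queue [0, 15, 10, 8, 9, 13, 4]
Visit 0; enqueue 11 → queue [15, 10, 8, 9, 13, 4, 11]
Visit 15; enqueue 5 → queue [10, 8, 9, 13, 4, 11, 5]
Visit 10 → queue [8, 9, 13, 4, 11, 5]
Visit 8 → queue [9, 13, 4, 11, 5]
Visit 9 → queue [13, 4, 11, 5]
Visit 13 → queue [4, 11, 5]
Visit 4 → queue [11, 5]
Visit 11 → queue [5]
Visit 5 → queue []

6 1 14 7 3 12 2 0 15 10 8 9 13 4 11 5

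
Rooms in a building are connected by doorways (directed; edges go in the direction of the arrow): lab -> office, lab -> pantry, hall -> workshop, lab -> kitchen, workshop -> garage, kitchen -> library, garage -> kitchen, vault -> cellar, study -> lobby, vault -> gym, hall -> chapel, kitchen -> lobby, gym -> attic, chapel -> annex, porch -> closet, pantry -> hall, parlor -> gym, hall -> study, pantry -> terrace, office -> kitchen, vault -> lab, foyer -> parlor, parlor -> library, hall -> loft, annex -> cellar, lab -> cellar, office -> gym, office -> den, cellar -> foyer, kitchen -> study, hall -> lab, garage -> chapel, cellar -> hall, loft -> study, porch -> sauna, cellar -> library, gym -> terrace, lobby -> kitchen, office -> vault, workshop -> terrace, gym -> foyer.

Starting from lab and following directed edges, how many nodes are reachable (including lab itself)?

BFS from lab visits: lab, cellar, kitchen, office, pantry, foyer, hall, library, lobby, study, den, gym, vault, terrace, parlor, chapel, loft, workshop, attic, annex, garage
Reachable nodes: 21 of 24 total.

21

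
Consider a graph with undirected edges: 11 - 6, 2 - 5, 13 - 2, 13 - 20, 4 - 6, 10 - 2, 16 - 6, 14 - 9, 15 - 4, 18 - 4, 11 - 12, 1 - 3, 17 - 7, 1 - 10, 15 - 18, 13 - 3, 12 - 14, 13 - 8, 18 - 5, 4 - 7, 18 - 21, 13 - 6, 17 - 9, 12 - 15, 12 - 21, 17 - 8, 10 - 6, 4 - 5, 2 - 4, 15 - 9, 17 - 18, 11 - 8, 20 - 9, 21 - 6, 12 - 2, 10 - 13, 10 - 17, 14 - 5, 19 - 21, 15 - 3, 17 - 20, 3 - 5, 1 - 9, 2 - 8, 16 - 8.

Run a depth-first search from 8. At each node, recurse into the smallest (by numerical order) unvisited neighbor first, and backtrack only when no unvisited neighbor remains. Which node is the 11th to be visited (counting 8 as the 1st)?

6

Visit 8
8 → 2
2 → 4
4 → 5
5 → 3
3 → 1
1 → 9
9 → 14
14 → 12
12 → 11
11 → 6
6 → 10
10 → 13
13 → 20
20 → 17
17 → 7
17 → 18
18 → 15
18 → 21
21 → 19
6 → 16

Visit order: 8, 2, 4, 5, 3, 1, 9, 14, 12, 11, 6, 10, 13, 20, 17, 7, 18, 15, 21, 19, 16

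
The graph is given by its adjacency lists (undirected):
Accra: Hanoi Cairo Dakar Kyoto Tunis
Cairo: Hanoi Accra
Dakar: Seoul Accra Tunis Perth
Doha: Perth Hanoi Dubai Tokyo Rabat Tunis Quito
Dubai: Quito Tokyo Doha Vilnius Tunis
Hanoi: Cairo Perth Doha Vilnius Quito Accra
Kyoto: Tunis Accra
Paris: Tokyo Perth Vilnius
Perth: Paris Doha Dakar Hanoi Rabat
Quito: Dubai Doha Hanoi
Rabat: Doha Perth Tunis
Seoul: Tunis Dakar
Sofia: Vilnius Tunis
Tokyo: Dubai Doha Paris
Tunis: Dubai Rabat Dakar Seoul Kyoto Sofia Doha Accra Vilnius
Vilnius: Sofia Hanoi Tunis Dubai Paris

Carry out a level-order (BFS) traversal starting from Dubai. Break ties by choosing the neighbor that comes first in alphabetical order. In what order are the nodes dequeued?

Visit Dubai; enqueue Doha, Quito, Tokyo, Tunis, Vilnius → queue [Doha, Quito, Tokyo, Tunis, Vilnius]
Visit Doha; enqueue Hanoi, Perth, Rabat → queue [Quito, Tokyo, Tunis, Vilnius, Hanoi, Perth, Rabat]
Visit Quito → queue [Tokyo, Tunis, Vilnius, Hanoi, Perth, Rabat]
Visit Tokyo; enqueue Paris → queue [Tunis, Vilnius, Hanoi, Perth, Rabat, Paris]
Visit Tunis; enqueue Accra, Dakar, Kyoto, Seoul, Sofia → queue [Vilnius, Hanoi, Perth, Rabat, Paris, Accra, Dakar, Kyoto, Seoul, Sofia]
Visit Vilnius → queue [Hanoi, Perth, Rabat, Paris, Accra, Dakar, Kyoto, Seoul, Sofia]
Visit Hanoi; enqueue Cairo → queue [Perth, Rabat, Paris, Accra, Dakar, Kyoto, Seoul, Sofia, Cairo]
Visit Perth → queue [Rabat, Paris, Accra, Dakar, Kyoto, Seoul, Sofia, Cairo]
Visit Rabat → queue [Paris, Accra, Dakar, Kyoto, Seoul, Sofia, Cairo]
Visit Paris → queue [Accra, Dakar, Kyoto, Seoul, Sofia, Cairo]
Visit Accra → queue [Dakar, Kyoto, Seoul, Sofia, Cairo]
Visit Dakar → queue [Kyoto, Seoul, Sofia, Cairo]
Visit Kyoto → queue [Seoul, Sofia, Cairo]
Visit Seoul → queue [Sofia, Cairo]
Visit Sofia → queue [Cairo]
Visit Cairo → queue []

Dubai, Doha, Quito, Tokyo, Tunis, Vilnius, Hanoi, Perth, Rabat, Paris, Accra, Dakar, Kyoto, Seoul, Sofia, Cairo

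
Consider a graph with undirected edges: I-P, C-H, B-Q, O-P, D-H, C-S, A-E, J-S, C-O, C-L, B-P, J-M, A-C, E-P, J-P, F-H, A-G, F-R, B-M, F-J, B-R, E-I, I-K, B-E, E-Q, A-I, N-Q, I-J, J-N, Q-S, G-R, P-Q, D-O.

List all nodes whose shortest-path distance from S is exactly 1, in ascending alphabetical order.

Level 0: S
Level 1: C, J, Q
Level 2: A, B, E, F, H, I, L, M, N, O, P
Level 3: D, G, K, R

C, J, Q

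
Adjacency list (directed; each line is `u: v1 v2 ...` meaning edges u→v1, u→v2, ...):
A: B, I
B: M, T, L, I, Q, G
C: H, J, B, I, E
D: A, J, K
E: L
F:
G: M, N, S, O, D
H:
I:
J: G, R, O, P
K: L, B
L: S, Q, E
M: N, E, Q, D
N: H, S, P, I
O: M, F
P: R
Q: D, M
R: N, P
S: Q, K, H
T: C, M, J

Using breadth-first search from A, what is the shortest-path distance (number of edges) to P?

4

Level 0: A
Level 1: B, I
Level 2: G, L, M, Q, T
Level 3: C, D, E, J, N, O, S
Level 4: F, H, K, P, R
P first appears at level 4.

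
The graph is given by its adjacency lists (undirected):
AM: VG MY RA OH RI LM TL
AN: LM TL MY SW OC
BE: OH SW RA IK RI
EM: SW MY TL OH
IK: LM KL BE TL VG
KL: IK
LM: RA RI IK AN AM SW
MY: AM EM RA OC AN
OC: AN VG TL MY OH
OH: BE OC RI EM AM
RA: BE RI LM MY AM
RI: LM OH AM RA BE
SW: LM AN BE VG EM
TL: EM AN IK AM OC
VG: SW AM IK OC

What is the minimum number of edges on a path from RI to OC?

Level 0: RI
Level 1: AM, BE, LM, OH, RA
Level 2: AN, EM, IK, MY, OC, SW, TL, VG
Level 3: KL
OC first appears at level 2.

2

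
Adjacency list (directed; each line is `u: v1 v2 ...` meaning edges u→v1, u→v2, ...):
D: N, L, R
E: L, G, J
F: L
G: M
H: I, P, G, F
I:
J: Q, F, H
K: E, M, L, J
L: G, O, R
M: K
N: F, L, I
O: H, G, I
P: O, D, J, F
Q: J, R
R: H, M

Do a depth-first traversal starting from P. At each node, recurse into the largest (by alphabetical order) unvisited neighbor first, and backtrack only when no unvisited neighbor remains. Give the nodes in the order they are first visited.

P -> O -> I -> H -> G -> M -> K -> L -> R -> J -> Q -> F -> E -> D -> N

Visit P
P → O
O → I
O → H
H → G
G → M
M → K
K → L
L → R
K → J
J → Q
J → F
K → E
P → D
D → N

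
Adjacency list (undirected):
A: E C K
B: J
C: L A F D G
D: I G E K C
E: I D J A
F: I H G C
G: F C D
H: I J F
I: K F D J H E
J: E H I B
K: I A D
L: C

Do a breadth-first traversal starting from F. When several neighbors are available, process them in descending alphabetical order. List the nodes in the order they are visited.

F -> I -> H -> G -> C -> K -> J -> E -> D -> L -> A -> B

Visit F; enqueue I, H, G, C → queue [I, H, G, C]
Visit I; enqueue K, J, E, D → queue [H, G, C, K, J, E, D]
Visit H → queue [G, C, K, J, E, D]
Visit G → queue [C, K, J, E, D]
Visit C; enqueue L, A → queue [K, J, E, D, L, A]
Visit K → queue [J, E, D, L, A]
Visit J; enqueue B → queue [E, D, L, A, B]
Visit E → queue [D, L, A, B]
Visit D → queue [L, A, B]
Visit L → queue [A, B]
Visit A → queue [B]
Visit B → queue []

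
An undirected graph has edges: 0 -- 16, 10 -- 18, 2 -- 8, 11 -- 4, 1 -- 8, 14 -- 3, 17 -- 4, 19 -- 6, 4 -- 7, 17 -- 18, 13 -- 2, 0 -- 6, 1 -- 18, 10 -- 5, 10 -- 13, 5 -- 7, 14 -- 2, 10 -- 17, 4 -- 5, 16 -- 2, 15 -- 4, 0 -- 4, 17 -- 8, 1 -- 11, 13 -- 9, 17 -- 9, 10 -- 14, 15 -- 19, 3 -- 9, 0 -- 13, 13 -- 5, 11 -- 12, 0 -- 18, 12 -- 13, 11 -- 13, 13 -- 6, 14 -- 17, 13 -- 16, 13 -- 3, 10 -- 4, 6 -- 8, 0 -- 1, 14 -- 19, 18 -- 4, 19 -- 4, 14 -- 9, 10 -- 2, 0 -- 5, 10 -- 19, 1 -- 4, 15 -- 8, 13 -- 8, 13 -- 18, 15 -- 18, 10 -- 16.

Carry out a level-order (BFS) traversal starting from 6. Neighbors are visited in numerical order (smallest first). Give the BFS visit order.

Visit 6; enqueue 0, 8, 13, 19 → queue [0, 8, 13, 19]
Visit 0; enqueue 1, 4, 5, 16, 18 → queue [8, 13, 19, 1, 4, 5, 16, 18]
Visit 8; enqueue 2, 15, 17 → queue [13, 19, 1, 4, 5, 16, 18, 2, 15, 17]
Visit 13; enqueue 3, 9, 10, 11, 12 → queue [19, 1, 4, 5, 16, 18, 2, 15, 17, 3, 9, 10, 11, 12]
Visit 19; enqueue 14 → queue [1, 4, 5, 16, 18, 2, 15, 17, 3, 9, 10, 11, 12, 14]
Visit 1 → queue [4, 5, 16, 18, 2, 15, 17, 3, 9, 10, 11, 12, 14]
Visit 4; enqueue 7 → queue [5, 16, 18, 2, 15, 17, 3, 9, 10, 11, 12, 14, 7]
Visit 5 → queue [16, 18, 2, 15, 17, 3, 9, 10, 11, 12, 14, 7]
Visit 16 → queue [18, 2, 15, 17, 3, 9, 10, 11, 12, 14, 7]
Visit 18 → queue [2, 15, 17, 3, 9, 10, 11, 12, 14, 7]
Visit 2 → queue [15, 17, 3, 9, 10, 11, 12, 14, 7]
Visit 15 → queue [17, 3, 9, 10, 11, 12, 14, 7]
Visit 17 → queue [3, 9, 10, 11, 12, 14, 7]
Visit 3 → queue [9, 10, 11, 12, 14, 7]
Visit 9 → queue [10, 11, 12, 14, 7]
Visit 10 → queue [11, 12, 14, 7]
Visit 11 → queue [12, 14, 7]
Visit 12 → queue [14, 7]
Visit 14 → queue [7]
Visit 7 → queue []

6, 0, 8, 13, 19, 1, 4, 5, 16, 18, 2, 15, 17, 3, 9, 10, 11, 12, 14, 7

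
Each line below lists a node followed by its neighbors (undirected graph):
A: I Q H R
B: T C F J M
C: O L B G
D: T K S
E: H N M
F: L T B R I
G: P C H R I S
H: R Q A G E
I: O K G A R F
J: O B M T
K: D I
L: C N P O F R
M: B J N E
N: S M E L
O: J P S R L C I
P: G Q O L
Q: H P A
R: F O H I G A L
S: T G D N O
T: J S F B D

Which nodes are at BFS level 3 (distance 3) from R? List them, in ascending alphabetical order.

Level 0: R
Level 1: A, F, G, H, I, L, O
Level 2: B, C, E, J, K, N, P, Q, S, T
Level 3: D, M

D, M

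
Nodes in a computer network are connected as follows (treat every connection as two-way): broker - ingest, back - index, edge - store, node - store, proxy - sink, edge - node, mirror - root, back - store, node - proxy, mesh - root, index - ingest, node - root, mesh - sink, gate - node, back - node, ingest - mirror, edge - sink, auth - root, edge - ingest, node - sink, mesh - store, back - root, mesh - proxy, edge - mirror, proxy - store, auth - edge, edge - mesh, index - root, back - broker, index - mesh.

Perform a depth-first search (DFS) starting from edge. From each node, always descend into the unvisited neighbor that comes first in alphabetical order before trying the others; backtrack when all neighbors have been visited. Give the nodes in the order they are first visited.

Visit edge
edge → auth
auth → root
root → back
back → broker
broker → ingest
ingest → index
index → mesh
mesh → proxy
proxy → node
node → gate
node → sink
node → store
ingest → mirror

edge auth root back broker ingest index mesh proxy node gate sink store mirror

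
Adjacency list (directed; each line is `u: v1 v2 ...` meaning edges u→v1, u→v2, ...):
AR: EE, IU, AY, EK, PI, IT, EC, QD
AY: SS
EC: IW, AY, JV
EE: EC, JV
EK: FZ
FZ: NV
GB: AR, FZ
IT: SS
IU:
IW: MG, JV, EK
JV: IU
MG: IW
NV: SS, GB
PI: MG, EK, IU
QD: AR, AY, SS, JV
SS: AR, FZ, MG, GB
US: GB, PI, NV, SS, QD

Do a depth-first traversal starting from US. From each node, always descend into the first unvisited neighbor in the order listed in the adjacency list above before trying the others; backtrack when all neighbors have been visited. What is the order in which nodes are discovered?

US, GB, AR, EE, EC, IW, MG, JV, IU, EK, FZ, NV, SS, AY, PI, IT, QD

Visit US
US → GB
GB → AR
AR → EE
EE → EC
EC → IW
IW → MG
IW → JV
JV → IU
IW → EK
EK → FZ
FZ → NV
NV → SS
EC → AY
AR → PI
AR → IT
AR → QD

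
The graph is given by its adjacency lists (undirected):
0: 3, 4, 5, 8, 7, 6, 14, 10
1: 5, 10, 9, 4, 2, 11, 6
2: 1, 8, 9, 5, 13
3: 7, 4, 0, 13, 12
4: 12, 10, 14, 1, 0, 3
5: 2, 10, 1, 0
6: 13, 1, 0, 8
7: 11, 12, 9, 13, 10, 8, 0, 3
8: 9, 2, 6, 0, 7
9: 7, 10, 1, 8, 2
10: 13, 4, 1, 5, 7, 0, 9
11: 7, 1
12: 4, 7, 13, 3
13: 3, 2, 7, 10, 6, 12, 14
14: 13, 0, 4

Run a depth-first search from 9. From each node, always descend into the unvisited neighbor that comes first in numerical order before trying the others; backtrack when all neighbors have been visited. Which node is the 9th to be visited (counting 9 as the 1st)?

Visit 9
9 → 1
1 → 2
2 → 5
5 → 0
0 → 3
3 → 4
4 → 10
10 → 7
7 → 8
8 → 6
6 → 13
13 → 12
13 → 14
7 → 11

Visit order: 9, 1, 2, 5, 0, 3, 4, 10, 7, 8, 6, 13, 12, 14, 11

7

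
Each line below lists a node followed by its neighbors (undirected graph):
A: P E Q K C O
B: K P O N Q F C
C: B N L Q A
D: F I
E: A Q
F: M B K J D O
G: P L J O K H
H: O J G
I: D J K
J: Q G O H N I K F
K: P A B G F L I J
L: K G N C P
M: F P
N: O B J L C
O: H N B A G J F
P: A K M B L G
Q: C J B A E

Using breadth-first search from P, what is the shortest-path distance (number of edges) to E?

2

Level 0: P
Level 1: A, B, G, K, L, M
Level 2: C, E, F, H, I, J, N, O, Q
Level 3: D
E first appears at level 2.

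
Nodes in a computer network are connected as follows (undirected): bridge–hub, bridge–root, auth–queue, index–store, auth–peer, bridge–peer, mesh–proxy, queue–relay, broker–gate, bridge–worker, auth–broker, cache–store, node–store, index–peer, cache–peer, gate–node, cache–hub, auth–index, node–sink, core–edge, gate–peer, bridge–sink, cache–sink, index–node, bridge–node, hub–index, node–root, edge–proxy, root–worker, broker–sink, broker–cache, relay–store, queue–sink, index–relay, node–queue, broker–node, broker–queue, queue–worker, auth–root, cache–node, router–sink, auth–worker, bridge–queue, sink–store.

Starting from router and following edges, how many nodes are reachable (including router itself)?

BFS from router visits: router, sink, bridge, broker, cache, node, queue, store, hub, peer, root, worker, auth, gate, index, relay
Reachable nodes: 16 of 20 total.

16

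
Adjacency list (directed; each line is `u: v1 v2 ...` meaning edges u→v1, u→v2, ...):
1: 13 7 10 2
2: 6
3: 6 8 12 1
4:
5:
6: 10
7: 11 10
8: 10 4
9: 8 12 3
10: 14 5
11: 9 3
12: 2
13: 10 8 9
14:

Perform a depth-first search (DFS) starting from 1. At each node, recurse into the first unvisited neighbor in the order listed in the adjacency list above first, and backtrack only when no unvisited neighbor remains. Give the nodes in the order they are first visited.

1, 13, 10, 14, 5, 8, 4, 9, 12, 2, 6, 3, 7, 11

Visit 1
1 → 13
13 → 10
10 → 14
10 → 5
13 → 8
8 → 4
13 → 9
9 → 12
12 → 2
2 → 6
9 → 3
1 → 7
7 → 11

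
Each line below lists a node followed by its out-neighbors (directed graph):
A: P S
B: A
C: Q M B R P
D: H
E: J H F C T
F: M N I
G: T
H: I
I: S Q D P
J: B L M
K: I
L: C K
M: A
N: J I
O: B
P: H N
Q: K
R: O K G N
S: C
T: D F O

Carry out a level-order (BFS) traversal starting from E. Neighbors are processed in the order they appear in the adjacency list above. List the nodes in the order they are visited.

E, J, H, F, C, T, B, L, M, I, N, Q, R, P, D, O, A, K, S, G

Visit E; enqueue J, H, F, C, T → queue [J, H, F, C, T]
Visit J; enqueue B, L, M → queue [H, F, C, T, B, L, M]
Visit H; enqueue I → queue [F, C, T, B, L, M, I]
Visit F; enqueue N → queue [C, T, B, L, M, I, N]
Visit C; enqueue Q, R, P → queue [T, B, L, M, I, N, Q, R, P]
Visit T; enqueue D, O → queue [B, L, M, I, N, Q, R, P, D, O]
Visit B; enqueue A → queue [L, M, I, N, Q, R, P, D, O, A]
Visit L; enqueue K → queue [M, I, N, Q, R, P, D, O, A, K]
Visit M → queue [I, N, Q, R, P, D, O, A, K]
Visit I; enqueue S → queue [N, Q, R, P, D, O, A, K, S]
Visit N → queue [Q, R, P, D, O, A, K, S]
Visit Q → queue [R, P, D, O, A, K, S]
Visit R; enqueue G → queue [P, D, O, A, K, S, G]
Visit P → queue [D, O, A, K, S, G]
Visit D → queue [O, A, K, S, G]
Visit O → queue [A, K, S, G]
Visit A → queue [K, S, G]
Visit K → queue [S, G]
Visit S → queue [G]
Visit G → queue []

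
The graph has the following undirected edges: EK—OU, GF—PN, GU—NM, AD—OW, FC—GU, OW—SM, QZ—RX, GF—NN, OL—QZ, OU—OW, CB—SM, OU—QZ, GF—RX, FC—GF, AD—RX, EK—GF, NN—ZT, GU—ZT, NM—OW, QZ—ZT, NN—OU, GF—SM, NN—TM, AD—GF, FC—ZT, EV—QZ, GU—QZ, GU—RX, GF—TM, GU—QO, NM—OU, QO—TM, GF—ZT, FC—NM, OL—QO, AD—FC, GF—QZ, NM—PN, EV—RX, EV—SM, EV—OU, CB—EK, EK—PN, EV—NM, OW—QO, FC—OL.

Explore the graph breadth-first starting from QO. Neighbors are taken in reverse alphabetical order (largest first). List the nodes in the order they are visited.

QO -> TM -> OW -> OL -> GU -> NN -> GF -> SM -> OU -> NM -> AD -> QZ -> FC -> ZT -> RX -> PN -> EK -> EV -> CB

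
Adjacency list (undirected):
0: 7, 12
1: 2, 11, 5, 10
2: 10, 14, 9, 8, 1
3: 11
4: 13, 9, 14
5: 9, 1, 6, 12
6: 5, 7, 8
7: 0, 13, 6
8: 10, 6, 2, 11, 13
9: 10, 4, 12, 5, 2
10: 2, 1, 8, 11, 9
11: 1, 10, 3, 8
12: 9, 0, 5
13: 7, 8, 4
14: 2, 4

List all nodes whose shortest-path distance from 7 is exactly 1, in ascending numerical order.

0, 6, 13

Level 0: 7
Level 1: 0, 6, 13
Level 2: 4, 5, 8, 12
Level 3: 1, 2, 9, 10, 11, 14
Level 4: 3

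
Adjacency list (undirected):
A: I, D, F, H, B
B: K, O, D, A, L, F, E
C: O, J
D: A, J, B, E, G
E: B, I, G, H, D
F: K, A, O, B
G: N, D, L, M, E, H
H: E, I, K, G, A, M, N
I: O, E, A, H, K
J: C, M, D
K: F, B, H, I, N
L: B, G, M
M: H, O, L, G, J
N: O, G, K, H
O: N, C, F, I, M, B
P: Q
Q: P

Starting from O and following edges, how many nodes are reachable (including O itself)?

15

BFS from O visits: O, B, C, F, I, M, N, A, D, E, K, L, J, H, G
Reachable nodes: 15 of 17 total.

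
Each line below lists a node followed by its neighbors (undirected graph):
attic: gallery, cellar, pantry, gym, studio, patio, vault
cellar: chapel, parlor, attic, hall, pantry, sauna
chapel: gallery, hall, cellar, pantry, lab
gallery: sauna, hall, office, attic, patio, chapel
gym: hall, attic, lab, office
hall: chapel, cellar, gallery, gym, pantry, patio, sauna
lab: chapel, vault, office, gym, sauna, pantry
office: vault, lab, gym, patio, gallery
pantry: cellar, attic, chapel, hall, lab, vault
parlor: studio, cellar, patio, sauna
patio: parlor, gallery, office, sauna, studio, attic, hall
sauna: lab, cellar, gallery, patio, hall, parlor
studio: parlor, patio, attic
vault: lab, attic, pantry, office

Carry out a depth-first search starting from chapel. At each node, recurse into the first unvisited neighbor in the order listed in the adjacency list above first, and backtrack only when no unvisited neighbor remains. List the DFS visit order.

Visit chapel
chapel → gallery
gallery → sauna
sauna → lab
lab → vault
vault → attic
attic → cellar
cellar → parlor
parlor → studio
studio → patio
patio → office
office → gym
gym → hall
hall → pantry

chapel, gallery, sauna, lab, vault, attic, cellar, parlor, studio, patio, office, gym, hall, pantry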